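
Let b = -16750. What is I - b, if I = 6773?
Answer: 23523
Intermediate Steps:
I - b = 6773 - 1*(-16750) = 6773 + 16750 = 23523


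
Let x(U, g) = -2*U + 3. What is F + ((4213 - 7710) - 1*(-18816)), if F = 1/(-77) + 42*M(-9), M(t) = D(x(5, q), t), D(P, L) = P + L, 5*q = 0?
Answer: 1127818/77 ≈ 14647.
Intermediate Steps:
q = 0 (q = (1/5)*0 = 0)
x(U, g) = 3 - 2*U
D(P, L) = L + P
M(t) = -7 + t (M(t) = t + (3 - 2*5) = t + (3 - 10) = t - 7 = -7 + t)
F = -51745/77 (F = 1/(-77) + 42*(-7 - 9) = -1/77 + 42*(-16) = -1/77 - 672 = -51745/77 ≈ -672.01)
F + ((4213 - 7710) - 1*(-18816)) = -51745/77 + ((4213 - 7710) - 1*(-18816)) = -51745/77 + (-3497 + 18816) = -51745/77 + 15319 = 1127818/77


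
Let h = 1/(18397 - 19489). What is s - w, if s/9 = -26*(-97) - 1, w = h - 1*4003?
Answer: 29147665/1092 ≈ 26692.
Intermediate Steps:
h = -1/1092 (h = 1/(-1092) = -1/1092 ≈ -0.00091575)
w = -4371277/1092 (w = -1/1092 - 1*4003 = -1/1092 - 4003 = -4371277/1092 ≈ -4003.0)
s = 22689 (s = 9*(-26*(-97) - 1) = 9*(2522 - 1) = 9*2521 = 22689)
s - w = 22689 - 1*(-4371277/1092) = 22689 + 4371277/1092 = 29147665/1092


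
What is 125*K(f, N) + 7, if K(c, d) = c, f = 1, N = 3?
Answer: 132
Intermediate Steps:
125*K(f, N) + 7 = 125*1 + 7 = 125 + 7 = 132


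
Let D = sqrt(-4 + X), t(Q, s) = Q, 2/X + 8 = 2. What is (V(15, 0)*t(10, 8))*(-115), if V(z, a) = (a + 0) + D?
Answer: -1150*I*sqrt(39)/3 ≈ -2393.9*I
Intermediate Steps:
X = -1/3 (X = 2/(-8 + 2) = 2/(-6) = 2*(-1/6) = -1/3 ≈ -0.33333)
D = I*sqrt(39)/3 (D = sqrt(-4 - 1/3) = sqrt(-13/3) = I*sqrt(39)/3 ≈ 2.0817*I)
V(z, a) = a + I*sqrt(39)/3 (V(z, a) = (a + 0) + I*sqrt(39)/3 = a + I*sqrt(39)/3)
(V(15, 0)*t(10, 8))*(-115) = ((0 + I*sqrt(39)/3)*10)*(-115) = ((I*sqrt(39)/3)*10)*(-115) = (10*I*sqrt(39)/3)*(-115) = -1150*I*sqrt(39)/3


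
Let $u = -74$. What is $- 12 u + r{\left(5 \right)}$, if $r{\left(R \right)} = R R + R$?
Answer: $918$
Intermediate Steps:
$r{\left(R \right)} = R + R^{2}$ ($r{\left(R \right)} = R^{2} + R = R + R^{2}$)
$- 12 u + r{\left(5 \right)} = \left(-12\right) \left(-74\right) + 5 \left(1 + 5\right) = 888 + 5 \cdot 6 = 888 + 30 = 918$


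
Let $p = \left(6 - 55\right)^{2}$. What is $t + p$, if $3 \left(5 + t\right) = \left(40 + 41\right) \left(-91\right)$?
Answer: $-61$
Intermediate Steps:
$p = 2401$ ($p = \left(-49\right)^{2} = 2401$)
$t = -2462$ ($t = -5 + \frac{\left(40 + 41\right) \left(-91\right)}{3} = -5 + \frac{81 \left(-91\right)}{3} = -5 + \frac{1}{3} \left(-7371\right) = -5 - 2457 = -2462$)
$t + p = -2462 + 2401 = -61$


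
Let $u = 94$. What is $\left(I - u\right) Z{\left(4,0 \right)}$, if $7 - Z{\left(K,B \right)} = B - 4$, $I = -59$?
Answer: $-1683$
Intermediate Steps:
$Z{\left(K,B \right)} = 11 - B$ ($Z{\left(K,B \right)} = 7 - \left(B - 4\right) = 7 - \left(-4 + B\right) = 11 - B$)
$\left(I - u\right) Z{\left(4,0 \right)} = \left(-59 - 94\right) \left(11 - 0\right) = \left(-59 - 94\right) \left(11 + 0\right) = \left(-153\right) 11 = -1683$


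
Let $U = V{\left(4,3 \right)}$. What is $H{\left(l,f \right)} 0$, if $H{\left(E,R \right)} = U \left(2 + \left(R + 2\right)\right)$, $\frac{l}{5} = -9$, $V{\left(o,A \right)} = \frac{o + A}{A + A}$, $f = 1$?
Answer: $0$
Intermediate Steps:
$V{\left(o,A \right)} = \frac{A + o}{2 A}$
$U = \frac{7}{6}$ ($U = \frac{3 + 4}{2 \cdot 3} = \frac{1}{2} \cdot \frac{1}{3} \cdot 7 = \frac{7}{6} \approx 1.1667$)
$l = -45$ ($l = 5 \left(-9\right) = -45$)
$H{\left(E,R \right)} = \frac{14}{3} + \frac{7 R}{6}$ ($H{\left(E,R \right)} = \frac{7 \left(2 + \left(R + 2\right)\right)}{6} = \frac{7 \left(2 + \left(2 + R\right)\right)}{6} = \frac{7 \left(4 + R\right)}{6} = \frac{14}{3} + \frac{7 R}{6}$)
$H{\left(l,f \right)} 0 = \left(\frac{14}{3} + \frac{7}{6} \cdot 1\right) 0 = \left(\frac{14}{3} + \frac{7}{6}\right) 0 = \frac{35}{6} \cdot 0 = 0$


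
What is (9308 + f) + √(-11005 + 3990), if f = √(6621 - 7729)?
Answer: 9308 + I*√7015 + 2*I*√277 ≈ 9308.0 + 117.04*I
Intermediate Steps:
f = 2*I*√277 (f = √(-1108) = 2*I*√277 ≈ 33.287*I)
(9308 + f) + √(-11005 + 3990) = (9308 + 2*I*√277) + √(-11005 + 3990) = (9308 + 2*I*√277) + √(-7015) = (9308 + 2*I*√277) + I*√7015 = 9308 + I*√7015 + 2*I*√277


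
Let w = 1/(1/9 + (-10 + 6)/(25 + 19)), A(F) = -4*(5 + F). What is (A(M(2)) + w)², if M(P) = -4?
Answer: 8281/4 ≈ 2070.3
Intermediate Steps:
A(F) = -20 - 4*F
w = 99/2 (w = 1/(⅑ - 4/44) = 1/(⅑ - 4*1/44) = 1/(⅑ - 1/11) = 1/(2/99) = 99/2 ≈ 49.500)
(A(M(2)) + w)² = ((-20 - 4*(-4)) + 99/2)² = ((-20 + 16) + 99/2)² = (-4 + 99/2)² = (91/2)² = 8281/4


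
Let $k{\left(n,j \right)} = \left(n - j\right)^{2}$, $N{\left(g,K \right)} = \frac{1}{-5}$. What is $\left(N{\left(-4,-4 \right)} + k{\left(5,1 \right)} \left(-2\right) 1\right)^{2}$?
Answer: $\frac{25921}{25} \approx 1036.8$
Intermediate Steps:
$N{\left(g,K \right)} = - \frac{1}{5}$
$\left(N{\left(-4,-4 \right)} + k{\left(5,1 \right)} \left(-2\right) 1\right)^{2} = \left(- \frac{1}{5} + \left(1 - 5\right)^{2} \left(-2\right) 1\right)^{2} = \left(- \frac{1}{5} + \left(-4\right)^{2} \left(-2\right) 1\right)^{2} = \left(- \frac{1}{5} + 16 \left(-2\right) 1\right)^{2} = \left(- \frac{1}{5} - 32\right)^{2} = \left(- \frac{161}{5}\right)^{2} = \frac{25921}{25}$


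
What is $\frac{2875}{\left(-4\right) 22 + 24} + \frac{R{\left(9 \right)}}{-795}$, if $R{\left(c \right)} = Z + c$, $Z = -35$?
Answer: $- \frac{2283961}{50880} \approx -44.889$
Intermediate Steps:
$R{\left(c \right)} = -35 + c$
$\frac{2875}{\left(-4\right) 22 + 24} + \frac{R{\left(9 \right)}}{-795} = \frac{2875}{\left(-4\right) 22 + 24} + \frac{-35 + 9}{-795} = \frac{2875}{-88 + 24} - - \frac{26}{795} = \frac{2875}{-64} + \frac{26}{795} = 2875 \left(- \frac{1}{64}\right) + \frac{26}{795} = - \frac{2875}{64} + \frac{26}{795} = - \frac{2283961}{50880}$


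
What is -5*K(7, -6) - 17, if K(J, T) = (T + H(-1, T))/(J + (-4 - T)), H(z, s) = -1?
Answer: -118/9 ≈ -13.111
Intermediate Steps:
K(J, T) = (-1 + T)/(-4 + J - T) (K(J, T) = (T - 1)/(J + (-4 - T)) = (-1 + T)/(-4 + J - T))
-5*K(7, -6) - 17 = -5*(1 - 1*(-6))/(4 - 6 - 1*7) - 17 = -5*(1 + 6)/(4 - 6 - 7) - 17 = -5*7/(-9) - 17 = -(-5)*7/9 - 17 = -5*(-7/9) - 17 = 35/9 - 17 = -118/9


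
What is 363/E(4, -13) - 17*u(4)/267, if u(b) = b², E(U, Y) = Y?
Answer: -100457/3471 ≈ -28.942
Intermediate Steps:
363/E(4, -13) - 17*u(4)/267 = 363/(-13) - 17*4²/267 = 363*(-1/13) - 17*16*(1/267) = -363/13 - 272*1/267 = -363/13 - 272/267 = -100457/3471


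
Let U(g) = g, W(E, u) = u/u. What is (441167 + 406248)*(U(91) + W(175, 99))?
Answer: 77962180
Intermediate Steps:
W(E, u) = 1
(441167 + 406248)*(U(91) + W(175, 99)) = (441167 + 406248)*(91 + 1) = 847415*92 = 77962180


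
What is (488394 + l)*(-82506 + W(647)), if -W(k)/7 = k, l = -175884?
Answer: -27199307850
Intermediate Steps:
W(k) = -7*k
(488394 + l)*(-82506 + W(647)) = (488394 - 175884)*(-82506 - 7*647) = 312510*(-82506 - 4529) = 312510*(-87035) = -27199307850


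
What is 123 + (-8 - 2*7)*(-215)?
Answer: 4853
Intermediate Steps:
123 + (-8 - 2*7)*(-215) = 123 + (-8 - 14)*(-215) = 123 - 22*(-215) = 123 + 4730 = 4853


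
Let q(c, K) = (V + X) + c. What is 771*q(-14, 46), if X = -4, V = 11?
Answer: -5397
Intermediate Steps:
q(c, K) = 7 + c (q(c, K) = (11 - 4) + c = 7 + c)
771*q(-14, 46) = 771*(7 - 14) = 771*(-7) = -5397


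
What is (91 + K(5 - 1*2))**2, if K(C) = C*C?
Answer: 10000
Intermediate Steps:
K(C) = C**2
(91 + K(5 - 1*2))**2 = (91 + (5 - 1*2)**2)**2 = (91 + (5 - 2)**2)**2 = (91 + 3**2)**2 = (91 + 9)**2 = 100**2 = 10000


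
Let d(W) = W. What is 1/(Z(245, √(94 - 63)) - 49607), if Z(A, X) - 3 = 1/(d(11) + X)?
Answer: -4464349/221449022153 + √31/221449022153 ≈ -2.0160e-5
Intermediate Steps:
Z(A, X) = 3 + 1/(11 + X)
1/(Z(245, √(94 - 63)) - 49607) = 1/((34 + 3*√(94 - 63))/(11 + √(94 - 63)) - 49607) = 1/((34 + 3*√31)/(11 + √31) - 49607) = 1/(-49607 + (34 + 3*√31)/(11 + √31))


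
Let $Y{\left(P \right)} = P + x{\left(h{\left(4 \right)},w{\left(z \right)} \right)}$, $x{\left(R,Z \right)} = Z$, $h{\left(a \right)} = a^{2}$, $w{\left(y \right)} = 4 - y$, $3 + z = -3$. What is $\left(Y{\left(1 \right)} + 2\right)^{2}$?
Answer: $169$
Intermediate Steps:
$z = -6$ ($z = -3 - 3 = -6$)
$Y{\left(P \right)} = 10 + P$ ($Y{\left(P \right)} = P + \left(4 - -6\right) = P + \left(4 + 6\right) = P + 10 = 10 + P$)
$\left(Y{\left(1 \right)} + 2\right)^{2} = \left(\left(10 + 1\right) + 2\right)^{2} = \left(11 + 2\right)^{2} = 13^{2} = 169$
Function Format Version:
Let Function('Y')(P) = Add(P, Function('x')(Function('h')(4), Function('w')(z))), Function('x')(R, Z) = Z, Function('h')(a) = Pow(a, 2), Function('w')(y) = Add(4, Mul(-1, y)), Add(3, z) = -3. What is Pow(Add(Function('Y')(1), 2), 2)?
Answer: 169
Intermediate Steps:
z = -6 (z = Add(-3, -3) = -6)
Function('Y')(P) = Add(10, P) (Function('Y')(P) = Add(P, Add(4, Mul(-1, -6))) = Add(P, Add(4, 6)) = Add(P, 10) = Add(10, P))
Pow(Add(Function('Y')(1), 2), 2) = Pow(Add(Add(10, 1), 2), 2) = Pow(Add(11, 2), 2) = Pow(13, 2) = 169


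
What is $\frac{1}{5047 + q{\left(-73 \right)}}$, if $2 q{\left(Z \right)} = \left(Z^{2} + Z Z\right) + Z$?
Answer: $\frac{2}{20679} \approx 9.6716 \cdot 10^{-5}$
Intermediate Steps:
$q{\left(Z \right)} = Z^{2} + \frac{Z}{2}$ ($q{\left(Z \right)} = \frac{\left(Z^{2} + Z Z\right) + Z}{2} = \frac{\left(Z^{2} + Z^{2}\right) + Z}{2} = \frac{2 Z^{2} + Z}{2} = \frac{Z + 2 Z^{2}}{2} = Z^{2} + \frac{Z}{2}$)
$\frac{1}{5047 + q{\left(-73 \right)}} = \frac{1}{5047 - 73 \left(\frac{1}{2} - 73\right)} = \frac{1}{5047 - - \frac{10585}{2}} = \frac{1}{5047 + \frac{10585}{2}} = \frac{1}{\frac{20679}{2}} = \frac{2}{20679}$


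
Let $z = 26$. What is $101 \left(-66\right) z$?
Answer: $-173316$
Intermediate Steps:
$101 \left(-66\right) z = 101 \left(-66\right) 26 = \left(-6666\right) 26 = -173316$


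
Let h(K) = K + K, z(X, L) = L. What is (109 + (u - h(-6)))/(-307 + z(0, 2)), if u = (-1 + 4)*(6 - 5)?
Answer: -124/305 ≈ -0.40656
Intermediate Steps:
u = 3 (u = 3*1 = 3)
h(K) = 2*K
(109 + (u - h(-6)))/(-307 + z(0, 2)) = (109 + (3 - 2*(-6)))/(-307 + 2) = (109 + (3 - 1*(-12)))/(-305) = (109 + (3 + 12))*(-1/305) = (109 + 15)*(-1/305) = 124*(-1/305) = -124/305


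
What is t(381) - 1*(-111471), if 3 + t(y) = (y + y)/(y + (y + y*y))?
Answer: 42692246/383 ≈ 1.1147e+5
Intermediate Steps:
t(y) = -3 + 2*y/(y² + 2*y) (t(y) = -3 + (y + y)/(y + (y + y*y)) = -3 + (2*y)/(y + (y + y²)) = -3 + (2*y)/(y² + 2*y) = -3 + 2*y/(y² + 2*y))
t(381) - 1*(-111471) = (-4 - 3*381)/(2 + 381) - 1*(-111471) = (-4 - 1143)/383 + 111471 = (1/383)*(-1147) + 111471 = -1147/383 + 111471 = 42692246/383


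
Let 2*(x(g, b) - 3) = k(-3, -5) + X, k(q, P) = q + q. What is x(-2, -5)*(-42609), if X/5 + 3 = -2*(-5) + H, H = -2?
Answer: -1065225/2 ≈ -5.3261e+5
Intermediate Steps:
k(q, P) = 2*q
X = 25 (X = -15 + 5*(-2*(-5) - 2) = -15 + 5*(10 - 2) = -15 + 5*8 = -15 + 40 = 25)
x(g, b) = 25/2 (x(g, b) = 3 + (2*(-3) + 25)/2 = 3 + (-6 + 25)/2 = 3 + (½)*19 = 3 + 19/2 = 25/2)
x(-2, -5)*(-42609) = (25/2)*(-42609) = -1065225/2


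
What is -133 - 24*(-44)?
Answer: 923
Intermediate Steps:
-133 - 24*(-44) = -133 + 1056 = 923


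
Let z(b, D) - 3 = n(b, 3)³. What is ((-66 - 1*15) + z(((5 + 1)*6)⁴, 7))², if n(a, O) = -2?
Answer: 7396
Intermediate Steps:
z(b, D) = -5 (z(b, D) = 3 + (-2)³ = 3 - 8 = -5)
((-66 - 1*15) + z(((5 + 1)*6)⁴, 7))² = ((-66 - 1*15) - 5)² = ((-66 - 15) - 5)² = (-81 - 5)² = (-86)² = 7396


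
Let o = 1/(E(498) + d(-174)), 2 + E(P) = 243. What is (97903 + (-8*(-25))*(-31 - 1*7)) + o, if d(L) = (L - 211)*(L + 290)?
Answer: 4011168956/44419 ≈ 90303.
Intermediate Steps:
E(P) = 241 (E(P) = -2 + 243 = 241)
d(L) = (-211 + L)*(290 + L)
o = -1/44419 (o = 1/(241 + (-61190 + (-174)² + 79*(-174))) = 1/(241 + (-61190 + 30276 - 13746)) = 1/(241 - 44660) = 1/(-44419) = -1/44419 ≈ -2.2513e-5)
(97903 + (-8*(-25))*(-31 - 1*7)) + o = (97903 + (-8*(-25))*(-31 - 1*7)) - 1/44419 = (97903 + 200*(-31 - 7)) - 1/44419 = (97903 + 200*(-38)) - 1/44419 = (97903 - 7600) - 1/44419 = 90303 - 1/44419 = 4011168956/44419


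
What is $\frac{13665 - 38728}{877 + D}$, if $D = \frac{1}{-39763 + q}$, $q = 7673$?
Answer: $- \frac{804271670}{28142929} \approx -28.578$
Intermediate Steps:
$D = - \frac{1}{32090}$ ($D = \frac{1}{-39763 + 7673} = \frac{1}{-32090} = - \frac{1}{32090} \approx -3.1162 \cdot 10^{-5}$)
$\frac{13665 - 38728}{877 + D} = \frac{13665 - 38728}{877 - \frac{1}{32090}} = - \frac{25063}{\frac{28142929}{32090}} = \left(-25063\right) \frac{32090}{28142929} = - \frac{804271670}{28142929}$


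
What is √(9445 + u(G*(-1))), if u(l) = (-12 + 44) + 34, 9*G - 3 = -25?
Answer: √9511 ≈ 97.524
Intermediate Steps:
G = -22/9 (G = ⅓ + (⅑)*(-25) = ⅓ - 25/9 = -22/9 ≈ -2.4444)
u(l) = 66 (u(l) = 32 + 34 = 66)
√(9445 + u(G*(-1))) = √(9445 + 66) = √9511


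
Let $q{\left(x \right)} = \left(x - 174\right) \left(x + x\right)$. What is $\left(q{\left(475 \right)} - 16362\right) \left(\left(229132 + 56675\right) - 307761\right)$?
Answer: $-5918534952$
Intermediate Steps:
$q{\left(x \right)} = 2 x \left(-174 + x\right)$ ($q{\left(x \right)} = \left(-174 + x\right) 2 x = 2 x \left(-174 + x\right)$)
$\left(q{\left(475 \right)} - 16362\right) \left(\left(229132 + 56675\right) - 307761\right) = \left(2 \cdot 475 \left(-174 + 475\right) - 16362\right) \left(\left(229132 + 56675\right) - 307761\right) = \left(2 \cdot 475 \cdot 301 - 16362\right) \left(285807 - 307761\right) = \left(285950 - 16362\right) \left(-21954\right) = 269588 \left(-21954\right) = -5918534952$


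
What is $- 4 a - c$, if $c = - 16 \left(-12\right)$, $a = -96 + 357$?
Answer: $-1236$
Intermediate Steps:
$a = 261$
$c = 192$ ($c = \left(-1\right) \left(-192\right) = 192$)
$- 4 a - c = \left(-4\right) 261 - 192 = -1044 - 192 = -1236$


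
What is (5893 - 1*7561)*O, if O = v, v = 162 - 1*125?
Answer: -61716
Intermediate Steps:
v = 37 (v = 162 - 125 = 37)
O = 37
(5893 - 1*7561)*O = (5893 - 1*7561)*37 = (5893 - 7561)*37 = -1668*37 = -61716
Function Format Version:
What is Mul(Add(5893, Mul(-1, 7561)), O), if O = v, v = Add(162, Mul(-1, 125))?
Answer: -61716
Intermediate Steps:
v = 37 (v = Add(162, -125) = 37)
O = 37
Mul(Add(5893, Mul(-1, 7561)), O) = Mul(Add(5893, Mul(-1, 7561)), 37) = Mul(Add(5893, -7561), 37) = Mul(-1668, 37) = -61716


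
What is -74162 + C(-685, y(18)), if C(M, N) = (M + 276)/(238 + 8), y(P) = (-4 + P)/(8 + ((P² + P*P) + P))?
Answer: -18244261/246 ≈ -74164.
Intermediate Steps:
y(P) = (-4 + P)/(8 + P + 2*P²) (y(P) = (-4 + P)/(8 + ((P² + P²) + P)) = (-4 + P)/(8 + (2*P² + P)) = (-4 + P)/(8 + (P + 2*P²)) = (-4 + P)/(8 + P + 2*P²))
C(M, N) = 46/41 + M/246 (C(M, N) = (276 + M)/246 = (276 + M)*(1/246) = 46/41 + M/246)
-74162 + C(-685, y(18)) = -74162 + (46/41 + (1/246)*(-685)) = -74162 + (46/41 - 685/246) = -74162 - 409/246 = -18244261/246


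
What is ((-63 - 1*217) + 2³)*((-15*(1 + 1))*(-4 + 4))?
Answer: 0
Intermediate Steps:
((-63 - 1*217) + 2³)*((-15*(1 + 1))*(-4 + 4)) = ((-63 - 217) + 8)*(-15*2*0) = (-280 + 8)*(-5*6*0) = -(-8160)*0 = -272*0 = 0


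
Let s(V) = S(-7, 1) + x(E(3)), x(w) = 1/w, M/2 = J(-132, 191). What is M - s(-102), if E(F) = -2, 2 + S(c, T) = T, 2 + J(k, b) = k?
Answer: -533/2 ≈ -266.50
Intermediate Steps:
J(k, b) = -2 + k
M = -268 (M = 2*(-2 - 132) = 2*(-134) = -268)
S(c, T) = -2 + T
s(V) = -3/2 (s(V) = (-2 + 1) + 1/(-2) = -1 - 1/2 = -3/2)
M - s(-102) = -268 - 1*(-3/2) = -268 + 3/2 = -533/2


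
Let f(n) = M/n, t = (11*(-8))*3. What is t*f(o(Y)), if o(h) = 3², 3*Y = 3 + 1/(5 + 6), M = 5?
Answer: -440/3 ≈ -146.67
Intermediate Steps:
Y = 34/33 (Y = (3 + 1/(5 + 6))/3 = (3 + 1/11)/3 = (⅓)*(34/11) = 34/33 ≈ 1.0303)
t = -264 (t = -88*3 = -264)
o(h) = 9
f(n) = 5/n
t*f(o(Y)) = -1320/9 = -264*5/9 = -440/3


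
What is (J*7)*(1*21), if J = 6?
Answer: 882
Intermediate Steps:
(J*7)*(1*21) = (6*7)*(1*21) = 42*21 = 882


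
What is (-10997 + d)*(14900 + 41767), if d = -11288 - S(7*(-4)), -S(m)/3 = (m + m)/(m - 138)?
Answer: -104809639857/83 ≈ -1.2628e+9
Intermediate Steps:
S(m) = -6*m/(-138 + m) (S(m) = -3*(m + m)/(m - 138) = -3*2*m/(-138 + m) = -6*m/(-138 + m))
d = -936820/83 (d = -11288 - (-6)*7*(-4)/(-138 + 7*(-4)) = -11288 - (-6)*(-28)/(-138 - 28) = -11288 - (-6)*(-28)/(-166) = -11288 - (-6)*(-28)*(-1)/166 = -11288 - 1*(-84/83) = -11288 + 84/83 = -936820/83 ≈ -11287.)
(-10997 + d)*(14900 + 41767) = (-10997 - 936820/83)*(14900 + 41767) = -1849571/83*56667 = -104809639857/83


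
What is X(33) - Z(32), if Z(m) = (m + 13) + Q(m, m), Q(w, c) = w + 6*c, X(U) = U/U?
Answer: -268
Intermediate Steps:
X(U) = 1
Z(m) = 13 + 8*m (Z(m) = (m + 13) + (m + 6*m) = (13 + m) + 7*m = 13 + 8*m)
X(33) - Z(32) = 1 - (13 + 8*32) = 1 - (13 + 256) = 1 - 1*269 = 1 - 269 = -268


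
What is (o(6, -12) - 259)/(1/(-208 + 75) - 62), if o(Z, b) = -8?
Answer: 11837/2749 ≈ 4.3059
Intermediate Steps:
(o(6, -12) - 259)/(1/(-208 + 75) - 62) = (-8 - 259)/(1/(-208 + 75) - 62) = -267/(1/(-133) - 62) = -267/(-1/133 - 62) = -267/(-8247/133) = -267*(-133/8247) = 11837/2749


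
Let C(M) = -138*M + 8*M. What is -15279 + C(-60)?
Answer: -7479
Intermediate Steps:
C(M) = -130*M
-15279 + C(-60) = -15279 - 130*(-60) = -15279 + 7800 = -7479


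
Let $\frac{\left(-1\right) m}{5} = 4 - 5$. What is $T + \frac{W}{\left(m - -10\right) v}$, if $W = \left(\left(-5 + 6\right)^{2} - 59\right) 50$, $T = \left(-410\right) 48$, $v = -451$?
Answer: $- \frac{26626460}{1353} \approx -19680.0$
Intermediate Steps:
$T = -19680$
$m = 5$ ($m = - 5 \left(4 - 5\right) = \left(-5\right) \left(-1\right) = 5$)
$W = -2900$ ($W = \left(1^{2} - 59\right) 50 = \left(1 - 59\right) 50 = \left(-58\right) 50 = -2900$)
$T + \frac{W}{\left(m - -10\right) v} = -19680 - \frac{2900}{\left(5 - -10\right) \left(-451\right)} = -19680 - \frac{2900}{\left(5 + 10\right) \left(-451\right)} = -19680 - \frac{2900}{15 \left(-451\right)} = -19680 - \frac{2900}{-6765} = -19680 - - \frac{580}{1353} = -19680 + \frac{580}{1353} = - \frac{26626460}{1353}$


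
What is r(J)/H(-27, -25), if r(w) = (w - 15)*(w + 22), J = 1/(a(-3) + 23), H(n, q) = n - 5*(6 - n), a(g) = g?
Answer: 43953/25600 ≈ 1.7169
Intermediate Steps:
H(n, q) = -30 + 6*n (H(n, q) = n + (-30 + 5*n) = -30 + 6*n)
J = 1/20 (J = 1/(-3 + 23) = 1/20 ≈ 0.050000)
r(w) = (-15 + w)*(22 + w)
r(J)/H(-27, -25) = (-330 + (1/20)**2 + 7*(1/20))/(-30 + 6*(-27)) = (-330 + 1/400 + 7/20)/(-30 - 162) = -131859/400/(-192) = -131859/400*(-1/192) = 43953/25600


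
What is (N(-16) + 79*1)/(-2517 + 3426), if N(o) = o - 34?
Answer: 29/909 ≈ 0.031903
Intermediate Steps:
N(o) = -34 + o
(N(-16) + 79*1)/(-2517 + 3426) = ((-34 - 16) + 79*1)/(-2517 + 3426) = (-50 + 79)/909 = 29*(1/909) = 29/909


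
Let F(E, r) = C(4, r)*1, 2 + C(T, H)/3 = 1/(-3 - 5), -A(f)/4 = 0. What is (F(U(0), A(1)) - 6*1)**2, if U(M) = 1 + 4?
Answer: 9801/64 ≈ 153.14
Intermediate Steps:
A(f) = 0 (A(f) = -4*0 = 0)
C(T, H) = -51/8 (C(T, H) = -6 + 3/(-3 - 5) = -6 + 3/(-8) = -6 + 3*(-1/8) = -6 - 3/8 = -51/8)
U(M) = 5
F(E, r) = -51/8 (F(E, r) = -51/8*1 = -51/8)
(F(U(0), A(1)) - 6*1)**2 = (-51/8 - 6*1)**2 = (-51/8 - 6)**2 = (-99/8)**2 = 9801/64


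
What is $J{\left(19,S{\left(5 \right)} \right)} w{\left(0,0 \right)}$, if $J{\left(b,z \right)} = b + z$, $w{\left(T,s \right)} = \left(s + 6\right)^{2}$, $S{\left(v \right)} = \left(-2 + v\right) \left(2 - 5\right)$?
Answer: $360$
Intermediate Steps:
$S{\left(v \right)} = 6 - 3 v$ ($S{\left(v \right)} = \left(-2 + v\right) \left(-3\right) = 6 - 3 v$)
$w{\left(T,s \right)} = \left(6 + s\right)^{2}$
$J{\left(19,S{\left(5 \right)} \right)} w{\left(0,0 \right)} = \left(19 + \left(6 - 15\right)\right) \left(6 + 0\right)^{2} = \left(19 + \left(6 - 15\right)\right) 6^{2} = \left(19 - 9\right) 36 = 10 \cdot 36 = 360$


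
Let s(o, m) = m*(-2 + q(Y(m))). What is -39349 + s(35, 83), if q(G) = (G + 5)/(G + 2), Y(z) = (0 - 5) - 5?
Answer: -315705/8 ≈ -39463.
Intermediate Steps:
Y(z) = -10 (Y(z) = -5 - 5 = -10)
q(G) = (5 + G)/(2 + G)
s(o, m) = -11*m/8 (s(o, m) = m*(-2 + (5 - 10)/(2 - 10)) = m*(-2 - 5/(-8)) = m*(-2 - ⅛*(-5)) = m*(-2 + 5/8) = m*(-11/8) = -11*m/8)
-39349 + s(35, 83) = -39349 - 11/8*83 = -39349 - 913/8 = -315705/8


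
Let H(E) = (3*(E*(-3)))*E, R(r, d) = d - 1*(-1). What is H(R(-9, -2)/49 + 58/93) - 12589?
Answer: -29054924630/2307361 ≈ -12592.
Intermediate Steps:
R(r, d) = 1 + d (R(r, d) = d + 1 = 1 + d)
H(E) = -9*E**2 (H(E) = (3*(-3*E))*E = (-9*E)*E = -9*E**2)
H(R(-9, -2)/49 + 58/93) - 12589 = -9*((1 - 2)/49 + 58/93)**2 - 12589 = -9*(-1*1/49 + 58*(1/93))**2 - 12589 = -9*(-1/49 + 58/93)**2 - 12589 = -9*(2749/4557)**2 - 12589 = -9*7557001/20766249 - 12589 = -7557001/2307361 - 12589 = -29054924630/2307361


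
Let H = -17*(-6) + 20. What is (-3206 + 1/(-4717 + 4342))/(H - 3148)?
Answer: 1202251/1134750 ≈ 1.0595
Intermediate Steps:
H = 122 (H = 102 + 20 = 122)
(-3206 + 1/(-4717 + 4342))/(H - 3148) = (-3206 + 1/(-4717 + 4342))/(122 - 3148) = (-3206 + 1/(-375))/(-3026) = (-3206 - 1/375)*(-1/3026) = -1202251/375*(-1/3026) = 1202251/1134750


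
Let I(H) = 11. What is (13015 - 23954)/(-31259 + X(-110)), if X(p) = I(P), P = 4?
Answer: 10939/31248 ≈ 0.35007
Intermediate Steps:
X(p) = 11
(13015 - 23954)/(-31259 + X(-110)) = (13015 - 23954)/(-31259 + 11) = -10939/(-31248) = -10939*(-1/31248) = 10939/31248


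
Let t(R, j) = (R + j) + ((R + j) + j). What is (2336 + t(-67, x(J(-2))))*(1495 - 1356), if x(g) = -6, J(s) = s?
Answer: 303576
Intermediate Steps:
t(R, j) = 2*R + 3*j (t(R, j) = (R + j) + (R + 2*j) = 2*R + 3*j)
(2336 + t(-67, x(J(-2))))*(1495 - 1356) = (2336 + (2*(-67) + 3*(-6)))*(1495 - 1356) = (2336 + (-134 - 18))*139 = (2336 - 152)*139 = 2184*139 = 303576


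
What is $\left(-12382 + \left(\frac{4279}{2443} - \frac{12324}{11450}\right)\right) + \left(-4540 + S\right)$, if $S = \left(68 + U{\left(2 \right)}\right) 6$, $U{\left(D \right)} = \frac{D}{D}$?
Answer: $- \frac{230874333391}{13986175} \approx -16507.0$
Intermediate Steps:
$U{\left(D \right)} = 1$
$S = 414$ ($S = \left(68 + 1\right) 6 = 69 \cdot 6 = 414$)
$\left(-12382 + \left(\frac{4279}{2443} - \frac{12324}{11450}\right)\right) + \left(-4540 + S\right) = \left(-12382 + \left(\frac{4279}{2443} - \frac{12324}{11450}\right)\right) + \left(-4540 + 414\right) = \left(-12382 + \left(4279 \cdot \frac{1}{2443} - \frac{6162}{5725}\right)\right) - 4126 = \left(-12382 + \left(\frac{4279}{2443} - \frac{6162}{5725}\right)\right) - 4126 = \left(-12382 + \frac{9443509}{13986175}\right) - 4126 = - \frac{173167375341}{13986175} - 4126 = - \frac{230874333391}{13986175}$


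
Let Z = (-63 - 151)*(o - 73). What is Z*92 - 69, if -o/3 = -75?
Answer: -2992645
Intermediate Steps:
o = 225 (o = -3*(-75) = 225)
Z = -32528 (Z = (-63 - 151)*(225 - 73) = -214*152 = -32528)
Z*92 - 69 = -32528*92 - 69 = -2992576 - 69 = -2992645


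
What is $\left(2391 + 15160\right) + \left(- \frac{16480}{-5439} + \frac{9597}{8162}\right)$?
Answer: $\frac{111332903123}{6341874} \approx 17555.0$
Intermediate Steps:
$\left(2391 + 15160\right) + \left(- \frac{16480}{-5439} + \frac{9597}{8162}\right) = 17551 + \left(\left(-16480\right) \left(- \frac{1}{5439}\right) + 9597 \cdot \frac{1}{8162}\right) = 17551 + \left(\frac{16480}{5439} + \frac{1371}{1166}\right) = 17551 + \frac{26672549}{6341874} = \frac{111332903123}{6341874}$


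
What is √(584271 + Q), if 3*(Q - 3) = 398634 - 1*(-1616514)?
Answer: √1255990 ≈ 1120.7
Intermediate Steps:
Q = 671719 (Q = 3 + (398634 - 1*(-1616514))/3 = 3 + (398634 + 1616514)/3 = 3 + (⅓)*2015148 = 3 + 671716 = 671719)
√(584271 + Q) = √(584271 + 671719) = √1255990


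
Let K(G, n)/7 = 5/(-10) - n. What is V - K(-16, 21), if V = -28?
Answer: 245/2 ≈ 122.50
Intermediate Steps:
K(G, n) = -7/2 - 7*n (K(G, n) = 7*(5/(-10) - n) = 7*(5*(-⅒) - n) = 7*(-½ - n) = -7/2 - 7*n)
V - K(-16, 21) = -28 - (-7/2 - 7*21) = -28 - (-7/2 - 147) = -28 - 1*(-301/2) = -28 + 301/2 = 245/2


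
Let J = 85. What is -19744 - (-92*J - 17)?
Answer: -11907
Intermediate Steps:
-19744 - (-92*J - 17) = -19744 - (-92*85 - 17) = -19744 - (-7820 - 17) = -19744 - 1*(-7837) = -19744 + 7837 = -11907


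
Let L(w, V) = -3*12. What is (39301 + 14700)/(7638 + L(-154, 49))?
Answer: 54001/7602 ≈ 7.1035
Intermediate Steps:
L(w, V) = -36
(39301 + 14700)/(7638 + L(-154, 49)) = (39301 + 14700)/(7638 - 36) = 54001/7602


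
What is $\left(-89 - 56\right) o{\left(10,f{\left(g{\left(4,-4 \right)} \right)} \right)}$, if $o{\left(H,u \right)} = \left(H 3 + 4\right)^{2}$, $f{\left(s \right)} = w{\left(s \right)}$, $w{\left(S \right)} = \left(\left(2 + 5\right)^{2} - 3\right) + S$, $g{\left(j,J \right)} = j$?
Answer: $-167620$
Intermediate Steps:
$w{\left(S \right)} = 46 + S$ ($w{\left(S \right)} = \left(7^{2} - 3\right) + S = \left(49 - 3\right) + S = 46 + S$)
$f{\left(s \right)} = 46 + s$
$o{\left(H,u \right)} = \left(4 + 3 H\right)^{2}$ ($o{\left(H,u \right)} = \left(3 H + 4\right)^{2} = \left(4 + 3 H\right)^{2}$)
$\left(-89 - 56\right) o{\left(10,f{\left(g{\left(4,-4 \right)} \right)} \right)} = \left(-89 - 56\right) \left(4 + 3 \cdot 10\right)^{2} = - 145 \left(4 + 30\right)^{2} = - 145 \cdot 34^{2} = \left(-145\right) 1156 = -167620$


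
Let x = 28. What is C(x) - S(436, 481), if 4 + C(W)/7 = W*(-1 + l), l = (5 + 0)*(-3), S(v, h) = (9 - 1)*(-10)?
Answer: -3084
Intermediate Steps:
S(v, h) = -80 (S(v, h) = 8*(-10) = -80)
l = -15 (l = 5*(-3) = -15)
C(W) = -28 - 112*W (C(W) = -28 + 7*(W*(-1 - 15)) = -28 + 7*(W*(-16)) = -28 + 7*(-16*W) = -28 - 112*W)
C(x) - S(436, 481) = (-28 - 112*28) - 1*(-80) = (-28 - 3136) + 80 = -3164 + 80 = -3084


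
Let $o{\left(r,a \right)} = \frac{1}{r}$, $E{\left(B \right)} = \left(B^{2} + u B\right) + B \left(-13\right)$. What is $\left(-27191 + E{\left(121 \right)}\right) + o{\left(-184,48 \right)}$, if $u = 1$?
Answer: $- \frac{2576369}{184} \approx -14002.0$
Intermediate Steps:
$E{\left(B \right)} = B^{2} - 12 B$ ($E{\left(B \right)} = \left(B^{2} + 1 B\right) + B \left(-13\right) = \left(B^{2} + B\right) - 13 B = \left(B + B^{2}\right) - 13 B = B^{2} - 12 B$)
$\left(-27191 + E{\left(121 \right)}\right) + o{\left(-184,48 \right)} = \left(-27191 + 121 \left(-12 + 121\right)\right) + \frac{1}{-184} = \left(-27191 + 121 \cdot 109\right) - \frac{1}{184} = \left(-27191 + 13189\right) - \frac{1}{184} = -14002 - \frac{1}{184} = - \frac{2576369}{184}$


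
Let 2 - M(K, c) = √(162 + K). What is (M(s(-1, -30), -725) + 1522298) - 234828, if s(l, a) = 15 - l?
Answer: 1287472 - √178 ≈ 1.2875e+6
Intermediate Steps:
M(K, c) = 2 - √(162 + K)
(M(s(-1, -30), -725) + 1522298) - 234828 = ((2 - √(162 + (15 - 1*(-1)))) + 1522298) - 234828 = ((2 - √(162 + (15 + 1))) + 1522298) - 234828 = ((2 - √(162 + 16)) + 1522298) - 234828 = ((2 - √178) + 1522298) - 234828 = (1522300 - √178) - 234828 = 1287472 - √178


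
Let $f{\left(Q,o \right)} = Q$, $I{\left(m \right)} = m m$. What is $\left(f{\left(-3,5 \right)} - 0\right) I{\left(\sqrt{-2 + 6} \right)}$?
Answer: $-12$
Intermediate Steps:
$I{\left(m \right)} = m^{2}$
$\left(f{\left(-3,5 \right)} - 0\right) I{\left(\sqrt{-2 + 6} \right)} = \left(-3 - 0\right) \left(\sqrt{-2 + 6}\right)^{2} = \left(-3 + 0\right) \left(\sqrt{4}\right)^{2} = - 3 \cdot 2^{2} = \left(-3\right) 4 = -12$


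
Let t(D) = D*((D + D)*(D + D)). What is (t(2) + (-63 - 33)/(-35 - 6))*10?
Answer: 14080/41 ≈ 343.41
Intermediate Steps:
t(D) = 4*D³ (t(D) = D*((2*D)*(2*D)) = D*(4*D²) = 4*D³)
(t(2) + (-63 - 33)/(-35 - 6))*10 = (4*2³ + (-63 - 33)/(-35 - 6))*10 = (4*8 - 96/(-41))*10 = (32 - 96*(-1/41))*10 = (32 + 96/41)*10 = (1408/41)*10 = 14080/41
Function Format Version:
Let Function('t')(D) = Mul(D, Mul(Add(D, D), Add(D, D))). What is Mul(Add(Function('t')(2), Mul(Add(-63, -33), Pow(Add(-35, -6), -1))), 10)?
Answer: Rational(14080, 41) ≈ 343.41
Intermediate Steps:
Function('t')(D) = Mul(4, Pow(D, 3)) (Function('t')(D) = Mul(D, Mul(Mul(2, D), Mul(2, D))) = Mul(D, Mul(4, Pow(D, 2))) = Mul(4, Pow(D, 3)))
Mul(Add(Function('t')(2), Mul(Add(-63, -33), Pow(Add(-35, -6), -1))), 10) = Mul(Add(Mul(4, Pow(2, 3)), Mul(Add(-63, -33), Pow(Add(-35, -6), -1))), 10) = Mul(Add(Mul(4, 8), Mul(-96, Pow(-41, -1))), 10) = Mul(Add(32, Mul(-96, Rational(-1, 41))), 10) = Mul(Add(32, Rational(96, 41)), 10) = Mul(Rational(1408, 41), 10) = Rational(14080, 41)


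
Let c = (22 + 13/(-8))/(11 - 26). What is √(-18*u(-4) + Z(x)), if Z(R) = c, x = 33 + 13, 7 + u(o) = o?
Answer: √707910/60 ≈ 14.023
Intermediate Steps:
u(o) = -7 + o
c = -163/120 (c = (22 + 13*(-⅛))/(-15) = (22 - 13/8)*(-1/15) = (163/8)*(-1/15) = -163/120 ≈ -1.3583)
x = 46
Z(R) = -163/120
√(-18*u(-4) + Z(x)) = √(-18*(-7 - 4) - 163/120) = √(-18*(-11) - 163/120) = √(198 - 163/120) = √(23597/120) = √707910/60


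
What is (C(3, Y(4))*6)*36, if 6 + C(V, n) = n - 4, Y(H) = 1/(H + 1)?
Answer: -10584/5 ≈ -2116.8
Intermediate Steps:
Y(H) = 1/(1 + H)
C(V, n) = -10 + n (C(V, n) = -6 + (n - 4) = -6 + (-4 + n) = -10 + n)
(C(3, Y(4))*6)*36 = ((-10 + 1/(1 + 4))*6)*36 = ((-10 + 1/5)*6)*36 = ((-10 + ⅕)*6)*36 = -49/5*6*36 = -294/5*36 = -10584/5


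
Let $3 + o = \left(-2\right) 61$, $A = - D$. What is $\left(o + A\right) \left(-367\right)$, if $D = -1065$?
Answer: $-344980$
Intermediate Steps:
$A = 1065$ ($A = \left(-1\right) \left(-1065\right) = 1065$)
$o = -125$ ($o = -3 - 122 = -125$)
$\left(o + A\right) \left(-367\right) = \left(-125 + 1065\right) \left(-367\right) = 940 \left(-367\right) = -344980$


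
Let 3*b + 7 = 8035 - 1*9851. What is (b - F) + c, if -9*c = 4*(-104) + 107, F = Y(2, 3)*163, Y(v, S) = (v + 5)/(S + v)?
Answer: -12023/15 ≈ -801.53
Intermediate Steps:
b = -1823/3 (b = -7/3 + (8035 - 1*9851)/3 = -7/3 + (8035 - 9851)/3 = -7/3 + (1/3)*(-1816) = -7/3 - 1816/3 = -1823/3 ≈ -607.67)
Y(v, S) = (5 + v)/(S + v)
F = 1141/5 (F = ((5 + 2)/(3 + 2))*163 = (7/5)*163 = 1141/5 ≈ 228.20)
c = 103/3 (c = -(4*(-104) + 107)/9 = -(-416 + 107)/9 = -1/9*(-309) = 103/3 ≈ 34.333)
(b - F) + c = (-1823/3 - 1*1141/5) + 103/3 = (-1823/3 - 1141/5) + 103/3 = -12538/15 + 103/3 = -12023/15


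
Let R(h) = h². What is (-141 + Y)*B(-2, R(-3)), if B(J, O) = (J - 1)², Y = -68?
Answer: -1881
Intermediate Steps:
B(J, O) = (-1 + J)²
(-141 + Y)*B(-2, R(-3)) = (-141 - 68)*(-1 - 2)² = -209*(-3)² = -209*9 = -1881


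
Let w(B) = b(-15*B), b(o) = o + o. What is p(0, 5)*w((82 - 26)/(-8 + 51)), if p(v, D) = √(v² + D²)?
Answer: -8400/43 ≈ -195.35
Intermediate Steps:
b(o) = 2*o
w(B) = -30*B (w(B) = 2*(-15*B) = -30*B)
p(v, D) = √(D² + v²)
p(0, 5)*w((82 - 26)/(-8 + 51)) = √(5² + 0²)*(-30*(82 - 26)/(-8 + 51)) = √(25 + 0)*(-1680/43) = √25*(-1680/43) = 5*(-30*56/43) = 5*(-1680/43) = -8400/43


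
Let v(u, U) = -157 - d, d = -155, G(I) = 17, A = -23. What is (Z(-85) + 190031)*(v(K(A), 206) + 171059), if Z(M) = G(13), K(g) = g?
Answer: 32509040736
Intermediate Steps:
Z(M) = 17
v(u, U) = -2 (v(u, U) = -157 - 1*(-155) = -157 + 155 = -2)
(Z(-85) + 190031)*(v(K(A), 206) + 171059) = (17 + 190031)*(-2 + 171059) = 190048*171057 = 32509040736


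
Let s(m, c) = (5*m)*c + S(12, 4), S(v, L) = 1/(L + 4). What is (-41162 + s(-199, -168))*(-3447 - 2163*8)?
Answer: -20916696735/8 ≈ -2.6146e+9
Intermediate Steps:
S(v, L) = 1/(4 + L)
s(m, c) = 1/8 + 5*c*m (s(m, c) = (5*m)*c + 1/(4 + 4) = 5*c*m + 1/8 = 1/8 + 5*c*m)
(-41162 + s(-199, -168))*(-3447 - 2163*8) = (-41162 + (1/8 + 5*(-168)*(-199)))*(-3447 - 2163*8) = (-41162 + (1/8 + 167160))*(-3447 - 17304) = (-41162 + 1337281/8)*(-20751) = (1007985/8)*(-20751) = -20916696735/8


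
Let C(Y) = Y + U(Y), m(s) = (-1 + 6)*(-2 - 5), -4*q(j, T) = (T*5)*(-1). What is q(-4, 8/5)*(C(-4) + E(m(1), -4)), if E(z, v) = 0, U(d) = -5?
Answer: -18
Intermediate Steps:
q(j, T) = 5*T/4 (q(j, T) = -T*5*(-1)/4 = -5*T*(-1)/4 = -(-5)*T/4 = 5*T/4)
m(s) = -35 (m(s) = 5*(-7) = -35)
C(Y) = -5 + Y (C(Y) = Y - 5 = -5 + Y)
q(-4, 8/5)*(C(-4) + E(m(1), -4)) = (5*(8/5)/4)*((-5 - 4) + 0) = (5*(8*(⅕))/4)*(-9 + 0) = ((5/4)*(8/5))*(-9) = 2*(-9) = -18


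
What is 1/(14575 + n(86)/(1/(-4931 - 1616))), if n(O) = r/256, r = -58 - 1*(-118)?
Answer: 64/834595 ≈ 7.6684e-5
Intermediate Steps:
r = 60 (r = -58 + 118 = 60)
n(O) = 15/64 (n(O) = 60/256 = 60*(1/256) = 15/64)
1/(14575 + n(86)/(1/(-4931 - 1616))) = 1/(14575 + 15/(64*(1/(-4931 - 1616)))) = 1/(14575 + 15/(64*(1/(-6547)))) = 1/(14575 + 15/(64*(-1/6547))) = 1/(14575 + (15/64)*(-6547)) = 1/(14575 - 98205/64) = 1/(834595/64) = 64/834595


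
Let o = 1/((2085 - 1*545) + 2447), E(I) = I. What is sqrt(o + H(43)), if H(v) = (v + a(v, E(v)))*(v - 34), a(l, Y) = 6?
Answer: 2*sqrt(194728181)/1329 ≈ 21.000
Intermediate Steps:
o = 1/3987 (o = 1/((2085 - 545) + 2447) = 1/(1540 + 2447) = 1/3987 ≈ 0.00025081)
H(v) = (-34 + v)*(6 + v) (H(v) = (v + 6)*(v - 34) = (6 + v)*(-34 + v) = (-34 + v)*(6 + v))
sqrt(o + H(43)) = sqrt(1/3987 + (-204 + 43**2 - 28*43)) = sqrt(1/3987 + (-204 + 1849 - 1204)) = sqrt(1/3987 + 441) = sqrt(1758268/3987) = 2*sqrt(194728181)/1329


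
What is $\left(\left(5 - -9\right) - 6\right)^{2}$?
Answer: $64$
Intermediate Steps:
$\left(\left(5 - -9\right) - 6\right)^{2} = \left(\left(5 + 9\right) - 6\right)^{2} = \left(14 - 6\right)^{2} = 8^{2} = 64$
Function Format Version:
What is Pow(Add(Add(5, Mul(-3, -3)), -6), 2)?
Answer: 64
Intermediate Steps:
Pow(Add(Add(5, Mul(-3, -3)), -6), 2) = Pow(Add(Add(5, 9), -6), 2) = Pow(Add(14, -6), 2) = Pow(8, 2) = 64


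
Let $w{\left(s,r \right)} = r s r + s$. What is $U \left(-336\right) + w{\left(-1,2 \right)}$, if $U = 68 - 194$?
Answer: $42331$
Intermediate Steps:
$U = -126$ ($U = 68 - 194 = -126$)
$w{\left(s,r \right)} = s + s r^{2}$ ($w{\left(s,r \right)} = s r^{2} + s = s + s r^{2}$)
$U \left(-336\right) + w{\left(-1,2 \right)} = \left(-126\right) \left(-336\right) - \left(1 + 2^{2}\right) = 42336 - \left(1 + 4\right) = 42336 - 5 = 42331$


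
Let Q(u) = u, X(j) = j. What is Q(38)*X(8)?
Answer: 304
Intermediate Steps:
Q(38)*X(8) = 38*8 = 304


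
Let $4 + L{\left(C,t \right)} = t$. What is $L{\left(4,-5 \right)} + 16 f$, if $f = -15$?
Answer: $-249$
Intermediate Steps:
$L{\left(C,t \right)} = -4 + t$
$L{\left(4,-5 \right)} + 16 f = \left(-4 - 5\right) + 16 \left(-15\right) = -9 - 240 = -249$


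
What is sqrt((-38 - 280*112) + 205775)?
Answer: sqrt(174377) ≈ 417.58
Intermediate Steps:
sqrt((-38 - 280*112) + 205775) = sqrt((-38 - 31360) + 205775) = sqrt(-31398 + 205775) = sqrt(174377)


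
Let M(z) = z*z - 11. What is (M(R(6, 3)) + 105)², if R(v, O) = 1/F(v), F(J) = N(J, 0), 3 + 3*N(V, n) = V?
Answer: 9025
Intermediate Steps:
N(V, n) = -1 + V/3
F(J) = -1 + J/3
R(v, O) = 1/(-1 + v/3)
M(z) = -11 + z² (M(z) = z² - 11 = -11 + z²)
(M(R(6, 3)) + 105)² = ((-11 + (3/(-3 + 6))²) + 105)² = ((-11 + (3/3)²) + 105)² = ((-11 + (3*(⅓))²) + 105)² = ((-11 + 1²) + 105)² = ((-11 + 1) + 105)² = (-10 + 105)² = 95² = 9025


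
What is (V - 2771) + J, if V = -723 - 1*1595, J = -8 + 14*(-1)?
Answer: -5111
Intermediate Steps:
J = -22 (J = -8 - 14 = -22)
V = -2318 (V = -723 - 1595 = -2318)
(V - 2771) + J = (-2318 - 2771) - 22 = -5089 - 22 = -5111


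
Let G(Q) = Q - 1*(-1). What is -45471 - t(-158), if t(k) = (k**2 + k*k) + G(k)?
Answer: -95242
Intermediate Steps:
G(Q) = 1 + Q (G(Q) = Q + 1 = 1 + Q)
t(k) = 1 + k + 2*k**2 (t(k) = (k**2 + k*k) + (1 + k) = (k**2 + k**2) + (1 + k) = 2*k**2 + (1 + k) = 1 + k + 2*k**2)
-45471 - t(-158) = -45471 - (1 - 158 + 2*(-158)**2) = -45471 - (1 - 158 + 2*24964) = -45471 - (1 - 158 + 49928) = -45471 - 1*49771 = -45471 - 49771 = -95242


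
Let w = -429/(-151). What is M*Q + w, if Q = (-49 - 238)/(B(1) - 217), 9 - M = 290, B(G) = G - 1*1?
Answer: -1726372/4681 ≈ -368.80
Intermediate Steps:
B(G) = -1 + G (B(G) = G - 1 = -1 + G)
M = -281 (M = 9 - 1*290 = 9 - 290 = -281)
Q = 41/31 (Q = (-49 - 238)/((-1 + 1) - 217) = -287/(0 - 217) = -287/(-217) = -287*(-1/217) = 41/31 ≈ 1.3226)
w = 429/151 (w = -429*(-1/151) = 429/151 ≈ 2.8411)
M*Q + w = -281*41/31 + 429/151 = -11521/31 + 429/151 = -1726372/4681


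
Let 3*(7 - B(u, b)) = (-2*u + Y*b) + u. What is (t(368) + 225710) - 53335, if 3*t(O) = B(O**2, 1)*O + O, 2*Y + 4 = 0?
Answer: 5710775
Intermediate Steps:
Y = -2 (Y = -2 + (1/2)*0 = -2 + 0 = -2)
B(u, b) = 7 + u/3 + 2*b/3 (B(u, b) = 7 - ((-2*u - 2*b) + u)/3 = 7 - ((-2*b - 2*u) + u)/3 = 7 - (-u - 2*b)/3 = 7 + (u/3 + 2*b/3) = 7 + u/3 + 2*b/3)
t(O) = O/3 + O*(23/3 + O**2/3)/3 (t(O) = ((7 + O**2/3 + (2/3)*1)*O + O)/3 = ((7 + O**2/3 + 2/3)*O + O)/3 = ((23/3 + O**2/3)*O + O)/3 = (O*(23/3 + O**2/3) + O)/3 = (O + O*(23/3 + O**2/3))/3 = O/3 + O*(23/3 + O**2/3)/3)
(t(368) + 225710) - 53335 = ((1/9)*368*(26 + 368**2) + 225710) - 53335 = ((1/9)*368*(26 + 135424) + 225710) - 53335 = ((1/9)*368*135450 + 225710) - 53335 = (5538400 + 225710) - 53335 = 5764110 - 53335 = 5710775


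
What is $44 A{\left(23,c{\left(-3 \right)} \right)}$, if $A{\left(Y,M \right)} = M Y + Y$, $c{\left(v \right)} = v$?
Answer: $-2024$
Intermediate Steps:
$A{\left(Y,M \right)} = Y + M Y$
$44 A{\left(23,c{\left(-3 \right)} \right)} = 44 \cdot 23 \left(1 - 3\right) = 44 \cdot 23 \left(-2\right) = 44 \left(-46\right) = -2024$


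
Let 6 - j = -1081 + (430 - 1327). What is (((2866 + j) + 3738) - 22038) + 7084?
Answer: -6366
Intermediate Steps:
j = 1984 (j = 6 - (-1081 + (430 - 1327)) = 6 - (-1081 - 897) = 6 - 1*(-1978) = 6 + 1978 = 1984)
(((2866 + j) + 3738) - 22038) + 7084 = (((2866 + 1984) + 3738) - 22038) + 7084 = ((4850 + 3738) - 22038) + 7084 = (8588 - 22038) + 7084 = -13450 + 7084 = -6366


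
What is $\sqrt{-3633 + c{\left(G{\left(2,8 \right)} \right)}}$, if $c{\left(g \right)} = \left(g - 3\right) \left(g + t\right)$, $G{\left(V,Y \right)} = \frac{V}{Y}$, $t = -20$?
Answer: $\frac{i \sqrt{57259}}{4} \approx 59.822 i$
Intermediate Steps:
$c{\left(g \right)} = \left(-20 + g\right) \left(-3 + g\right)$ ($c{\left(g \right)} = \left(g - 3\right) \left(g - 20\right) = \left(-3 + g\right) \left(-20 + g\right) = \left(-20 + g\right) \left(-3 + g\right)$)
$\sqrt{-3633 + c{\left(G{\left(2,8 \right)} \right)}} = \sqrt{-3633 + \left(60 + \left(\frac{2}{8}\right)^{2} - 23 \cdot \frac{2}{8}\right)} = \sqrt{-3633 + \left(60 + \left(2 \cdot \frac{1}{8}\right)^{2} - 23 \cdot 2 \cdot \frac{1}{8}\right)} = \sqrt{-3633 + \left(60 + \left(\frac{1}{4}\right)^{2} - \frac{23}{4}\right)} = \sqrt{-3633 + \left(60 + \frac{1}{16} - \frac{23}{4}\right)} = \sqrt{-3633 + \frac{869}{16}} = \sqrt{- \frac{57259}{16}} = \frac{i \sqrt{57259}}{4}$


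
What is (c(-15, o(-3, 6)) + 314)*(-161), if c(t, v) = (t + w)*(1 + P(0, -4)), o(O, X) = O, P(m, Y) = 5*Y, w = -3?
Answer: -105616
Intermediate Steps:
c(t, v) = 57 - 19*t (c(t, v) = (t - 3)*(1 + 5*(-4)) = (-3 + t)*(1 - 20) = (-3 + t)*(-19) = 57 - 19*t)
(c(-15, o(-3, 6)) + 314)*(-161) = ((57 - 19*(-15)) + 314)*(-161) = ((57 + 285) + 314)*(-161) = (342 + 314)*(-161) = 656*(-161) = -105616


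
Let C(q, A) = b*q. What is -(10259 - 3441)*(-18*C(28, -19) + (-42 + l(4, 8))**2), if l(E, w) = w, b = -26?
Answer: -97224680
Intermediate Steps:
C(q, A) = -26*q
-(10259 - 3441)*(-18*C(28, -19) + (-42 + l(4, 8))**2) = -(10259 - 3441)*(-(-468)*28 + (-42 + 8)**2) = -6818*(-18*(-728) + (-34)**2) = -6818*(13104 + 1156) = -6818*14260 = -1*97224680 = -97224680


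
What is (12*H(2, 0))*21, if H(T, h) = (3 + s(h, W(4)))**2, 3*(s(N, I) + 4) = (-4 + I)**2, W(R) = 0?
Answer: 4732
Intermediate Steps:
s(N, I) = -4 + (-4 + I)**2/3
H(T, h) = 169/9 (H(T, h) = (3 + (-4 + (-4 + 0)**2/3))**2 = (3 + (-4 + (1/3)*(-4)**2))**2 = (3 + (-4 + (1/3)*16))**2 = (3 + (-4 + 16/3))**2 = (3 + 4/3)**2 = (13/3)**2 = 169/9)
(12*H(2, 0))*21 = (12*(169/9))*21 = (676/3)*21 = 4732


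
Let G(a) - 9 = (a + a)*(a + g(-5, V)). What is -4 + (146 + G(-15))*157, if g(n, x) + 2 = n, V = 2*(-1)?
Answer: 127951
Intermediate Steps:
V = -2
g(n, x) = -2 + n
G(a) = 9 + 2*a*(-7 + a) (G(a) = 9 + (a + a)*(a + (-2 - 5)) = 9 + (2*a)*(a - 7) = 9 + (2*a)*(-7 + a) = 9 + 2*a*(-7 + a))
-4 + (146 + G(-15))*157 = -4 + (146 + (9 - 14*(-15) + 2*(-15)**2))*157 = -4 + (146 + (9 + 210 + 2*225))*157 = -4 + (146 + (9 + 210 + 450))*157 = -4 + (146 + 669)*157 = -4 + 815*157 = -4 + 127955 = 127951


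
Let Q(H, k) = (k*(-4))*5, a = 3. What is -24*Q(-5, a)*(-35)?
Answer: -50400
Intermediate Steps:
Q(H, k) = -20*k (Q(H, k) = -4*k*5 = -20*k)
-24*Q(-5, a)*(-35) = -(-480)*3*(-35) = -24*(-60)*(-35) = 1440*(-35) = -50400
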